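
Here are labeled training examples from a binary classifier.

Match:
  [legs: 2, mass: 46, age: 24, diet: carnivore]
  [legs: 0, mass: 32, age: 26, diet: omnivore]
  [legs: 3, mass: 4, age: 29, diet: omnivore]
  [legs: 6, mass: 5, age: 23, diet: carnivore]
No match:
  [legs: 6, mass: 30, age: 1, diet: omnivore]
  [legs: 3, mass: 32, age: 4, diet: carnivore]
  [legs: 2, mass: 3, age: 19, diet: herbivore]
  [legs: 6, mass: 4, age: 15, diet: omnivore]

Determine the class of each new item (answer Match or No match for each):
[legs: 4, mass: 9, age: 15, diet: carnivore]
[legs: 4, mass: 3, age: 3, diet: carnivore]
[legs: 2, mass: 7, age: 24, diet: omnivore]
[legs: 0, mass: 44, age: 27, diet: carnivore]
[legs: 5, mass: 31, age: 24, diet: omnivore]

The distinguishing property — age ≥ 23 — holds for all the 'Match' cases and none of the 'No match' cases.
[legs: 4, mass: 9, age: 15, diet: carnivore] — age = 15, hence No match. [legs: 4, mass: 3, age: 3, diet: carnivore] — age = 3, hence No match. [legs: 2, mass: 7, age: 24, diet: omnivore] — age = 24, hence Match. [legs: 0, mass: 44, age: 27, diet: carnivore] — age = 27, hence Match. [legs: 5, mass: 31, age: 24, diet: omnivore] — age = 24, hence Match.

No match, No match, Match, Match, Match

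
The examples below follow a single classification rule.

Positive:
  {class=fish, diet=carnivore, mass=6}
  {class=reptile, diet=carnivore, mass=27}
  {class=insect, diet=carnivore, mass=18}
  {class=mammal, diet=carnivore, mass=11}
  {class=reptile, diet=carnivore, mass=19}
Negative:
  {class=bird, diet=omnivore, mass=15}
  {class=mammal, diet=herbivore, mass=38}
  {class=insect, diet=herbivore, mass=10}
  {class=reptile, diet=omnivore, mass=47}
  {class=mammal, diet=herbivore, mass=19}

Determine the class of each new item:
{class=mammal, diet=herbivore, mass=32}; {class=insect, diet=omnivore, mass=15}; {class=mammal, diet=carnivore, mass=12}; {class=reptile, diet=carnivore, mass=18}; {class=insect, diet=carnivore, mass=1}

Comparing the two groups points to one rule — diet is carnivore.
{class=mammal, diet=herbivore, mass=32}: Negative (diet is herbivore).
{class=insect, diet=omnivore, mass=15}: Negative (diet is omnivore).
{class=mammal, diet=carnivore, mass=12}: Positive (diet is carnivore).
{class=reptile, diet=carnivore, mass=18}: Positive (diet is carnivore).
{class=insect, diet=carnivore, mass=1}: Positive (diet is carnivore).

Negative, Negative, Positive, Positive, Positive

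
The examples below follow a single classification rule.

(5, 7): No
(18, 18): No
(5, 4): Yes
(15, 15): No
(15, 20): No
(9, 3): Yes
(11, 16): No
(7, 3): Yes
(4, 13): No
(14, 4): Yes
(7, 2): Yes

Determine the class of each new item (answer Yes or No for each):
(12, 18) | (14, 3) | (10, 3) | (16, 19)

Every 'Yes' example satisfies: first > second. None of the 'No' examples do.
(12, 18) — 12 < 18, hence No. (14, 3) — 14 > 3, hence Yes. (10, 3) — 10 > 3, hence Yes. (16, 19) — 16 < 19, hence No.

No, Yes, Yes, No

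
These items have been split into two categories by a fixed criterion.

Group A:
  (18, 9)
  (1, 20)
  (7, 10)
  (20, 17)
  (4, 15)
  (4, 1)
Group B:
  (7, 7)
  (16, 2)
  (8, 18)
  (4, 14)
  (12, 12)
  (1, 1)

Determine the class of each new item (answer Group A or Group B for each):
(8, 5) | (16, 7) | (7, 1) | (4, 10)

A rule that fits every label: sum is odd — true of each 'Group A' example, false of each 'Group B' one.

Group A, Group A, Group B, Group B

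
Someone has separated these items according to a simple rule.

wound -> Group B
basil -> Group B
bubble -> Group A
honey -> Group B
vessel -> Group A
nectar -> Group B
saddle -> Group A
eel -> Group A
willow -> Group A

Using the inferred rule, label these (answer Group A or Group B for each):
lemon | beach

Group B, Group B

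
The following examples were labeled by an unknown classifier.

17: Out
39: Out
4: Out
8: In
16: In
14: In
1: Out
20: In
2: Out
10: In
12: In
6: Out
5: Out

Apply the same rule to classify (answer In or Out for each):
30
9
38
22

In, Out, In, In

Rule: even AND at least 8. This holds for each 'In' example and fails for each 'Out' one.
In: 30, since 30 is even, 30 ≥ 8.
Out: 9, since 9 is odd, 9 ≥ 8.
In: 38, since 38 is even, 38 ≥ 8.
In: 22, since 22 is even, 22 ≥ 8.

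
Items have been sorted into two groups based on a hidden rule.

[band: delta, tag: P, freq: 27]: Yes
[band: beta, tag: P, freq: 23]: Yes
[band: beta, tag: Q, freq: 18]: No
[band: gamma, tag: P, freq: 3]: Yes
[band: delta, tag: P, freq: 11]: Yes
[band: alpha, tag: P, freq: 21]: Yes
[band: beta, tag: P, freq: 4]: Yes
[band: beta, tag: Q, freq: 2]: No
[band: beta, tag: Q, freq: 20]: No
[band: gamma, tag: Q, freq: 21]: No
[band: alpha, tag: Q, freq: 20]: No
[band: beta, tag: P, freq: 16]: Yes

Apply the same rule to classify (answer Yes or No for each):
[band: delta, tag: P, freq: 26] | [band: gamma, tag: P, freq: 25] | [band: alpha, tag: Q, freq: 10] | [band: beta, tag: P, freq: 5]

The rule appears to be: tag is P.
[band: delta, tag: P, freq: 26]: tag is P — satisfies this, so Yes. [band: gamma, tag: P, freq: 25]: tag is P — satisfies this, so Yes. [band: alpha, tag: Q, freq: 10]: tag is Q — lacks this property, so No. [band: beta, tag: P, freq: 5]: tag is P — satisfies this, so Yes.

Yes, Yes, No, Yes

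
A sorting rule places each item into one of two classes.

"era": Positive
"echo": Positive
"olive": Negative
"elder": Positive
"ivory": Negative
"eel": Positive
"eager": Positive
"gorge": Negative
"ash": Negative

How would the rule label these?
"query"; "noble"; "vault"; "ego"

The common property of the 'Positive' items is: starts with 'e'. No 'Negative' item has it.

Negative, Negative, Negative, Positive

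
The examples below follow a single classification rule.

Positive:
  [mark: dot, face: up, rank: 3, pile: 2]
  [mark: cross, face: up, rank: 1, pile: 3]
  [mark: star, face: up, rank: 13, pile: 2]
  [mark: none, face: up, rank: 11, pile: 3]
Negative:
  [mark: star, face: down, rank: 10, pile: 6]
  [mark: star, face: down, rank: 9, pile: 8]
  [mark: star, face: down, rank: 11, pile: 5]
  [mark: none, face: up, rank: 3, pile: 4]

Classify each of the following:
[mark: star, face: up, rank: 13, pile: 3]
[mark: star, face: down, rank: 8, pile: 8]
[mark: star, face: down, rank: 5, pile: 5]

Positive, Negative, Negative

A rule that fits every label: pile ≤ 3 — true of each 'Positive' example, false of each 'Negative' one.
[mark: star, face: up, rank: 13, pile: 3] → pile = 3 → Positive. [mark: star, face: down, rank: 8, pile: 8] → pile = 8 → Negative. [mark: star, face: down, rank: 5, pile: 5] → pile = 5 → Negative.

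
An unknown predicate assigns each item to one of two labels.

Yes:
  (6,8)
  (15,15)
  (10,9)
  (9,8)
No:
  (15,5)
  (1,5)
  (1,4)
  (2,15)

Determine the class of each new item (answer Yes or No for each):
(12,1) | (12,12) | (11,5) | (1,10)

Rule: min ≥ 6. This holds for each 'Yes' example and fails for each 'No' one.
(12,1): No (min 1). (12,12): Yes (min 12). (11,5): No (min 5). (1,10): No (min 1).

No, Yes, No, No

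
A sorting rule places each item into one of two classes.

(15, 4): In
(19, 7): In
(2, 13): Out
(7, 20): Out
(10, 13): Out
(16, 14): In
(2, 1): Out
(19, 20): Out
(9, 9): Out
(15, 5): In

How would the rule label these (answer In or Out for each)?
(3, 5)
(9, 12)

Out, Out

The classifier is using: first > second AND sum ≥ 15.
(3, 5) — 3 < 5, 3+5 = 8, hence Out. (9, 12) — 9 < 12, 9+12 = 21, hence Out.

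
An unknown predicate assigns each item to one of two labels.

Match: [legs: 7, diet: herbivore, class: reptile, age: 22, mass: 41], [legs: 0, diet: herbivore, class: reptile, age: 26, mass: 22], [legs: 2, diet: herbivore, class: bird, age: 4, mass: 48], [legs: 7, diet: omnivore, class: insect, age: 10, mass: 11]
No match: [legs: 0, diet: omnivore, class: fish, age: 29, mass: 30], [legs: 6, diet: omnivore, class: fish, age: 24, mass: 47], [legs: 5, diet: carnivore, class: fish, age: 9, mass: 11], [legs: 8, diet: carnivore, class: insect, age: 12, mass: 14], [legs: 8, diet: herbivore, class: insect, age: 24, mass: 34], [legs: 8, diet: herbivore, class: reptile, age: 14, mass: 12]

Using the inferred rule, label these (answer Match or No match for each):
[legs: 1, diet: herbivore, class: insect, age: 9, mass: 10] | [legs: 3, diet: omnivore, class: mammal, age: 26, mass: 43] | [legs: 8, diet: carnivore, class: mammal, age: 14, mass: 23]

The pattern is that an item is 'Match' exactly when: class is not fish AND legs ≤ 7.

Match, Match, No match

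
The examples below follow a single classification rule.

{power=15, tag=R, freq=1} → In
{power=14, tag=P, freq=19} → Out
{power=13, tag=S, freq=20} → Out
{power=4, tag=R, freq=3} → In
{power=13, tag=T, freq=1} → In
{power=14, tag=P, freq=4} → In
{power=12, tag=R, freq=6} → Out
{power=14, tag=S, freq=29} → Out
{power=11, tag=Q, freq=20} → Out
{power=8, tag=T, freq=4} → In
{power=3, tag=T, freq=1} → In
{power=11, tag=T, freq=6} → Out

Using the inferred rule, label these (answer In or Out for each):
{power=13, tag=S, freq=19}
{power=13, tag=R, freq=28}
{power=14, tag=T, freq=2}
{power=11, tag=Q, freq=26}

Out, Out, In, Out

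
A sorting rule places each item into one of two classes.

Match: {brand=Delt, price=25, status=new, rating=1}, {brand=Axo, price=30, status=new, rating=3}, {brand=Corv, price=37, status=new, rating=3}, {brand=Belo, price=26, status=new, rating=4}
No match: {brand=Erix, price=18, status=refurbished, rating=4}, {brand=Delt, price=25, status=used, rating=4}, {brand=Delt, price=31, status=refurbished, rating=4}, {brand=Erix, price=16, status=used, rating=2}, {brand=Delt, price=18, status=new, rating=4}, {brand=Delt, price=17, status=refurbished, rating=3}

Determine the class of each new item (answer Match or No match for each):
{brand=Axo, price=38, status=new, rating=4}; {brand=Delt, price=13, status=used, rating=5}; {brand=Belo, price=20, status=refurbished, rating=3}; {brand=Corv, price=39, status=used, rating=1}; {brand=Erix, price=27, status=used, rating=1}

Match, No match, No match, No match, No match

A rule that fits every label: status is new AND price ≥ 25 — true of each 'Match' example, false of each 'No match' one.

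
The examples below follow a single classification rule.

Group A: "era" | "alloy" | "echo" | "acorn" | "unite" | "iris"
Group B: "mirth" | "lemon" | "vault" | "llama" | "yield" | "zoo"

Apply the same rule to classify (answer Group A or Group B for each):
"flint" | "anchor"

All 'Group A' examples share one property — starts with a vowel — and every 'Group B' example lacks it.
"flint" — starts with 'f', hence Group B. "anchor" — starts with 'a', hence Group A.

Group B, Group A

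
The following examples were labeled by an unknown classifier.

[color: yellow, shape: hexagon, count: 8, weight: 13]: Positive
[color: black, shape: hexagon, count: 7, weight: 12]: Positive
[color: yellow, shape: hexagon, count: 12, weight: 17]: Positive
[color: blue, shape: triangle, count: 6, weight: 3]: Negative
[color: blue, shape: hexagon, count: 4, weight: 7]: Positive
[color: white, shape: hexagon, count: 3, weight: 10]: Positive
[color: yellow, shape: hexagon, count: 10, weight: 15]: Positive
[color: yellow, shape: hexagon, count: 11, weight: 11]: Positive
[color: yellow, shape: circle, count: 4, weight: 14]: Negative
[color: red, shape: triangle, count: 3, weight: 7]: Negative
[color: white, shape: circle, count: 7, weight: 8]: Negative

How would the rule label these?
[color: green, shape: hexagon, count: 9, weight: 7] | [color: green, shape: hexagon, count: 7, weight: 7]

The classifier is using: shape is hexagon.
[color: green, shape: hexagon, count: 9, weight: 7]: Positive (shape is hexagon). [color: green, shape: hexagon, count: 7, weight: 7]: Positive (shape is hexagon).

Positive, Positive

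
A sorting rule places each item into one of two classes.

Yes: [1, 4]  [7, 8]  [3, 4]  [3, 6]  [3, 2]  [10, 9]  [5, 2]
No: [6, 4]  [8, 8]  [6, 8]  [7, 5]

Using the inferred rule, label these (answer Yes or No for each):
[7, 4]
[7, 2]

Yes, Yes

Comparing the two groups points to one rule — sum is odd.
[7, 4]: 7+4 = 11 — satisfies this, so Yes. [7, 2]: 7+2 = 9 — satisfies this, so Yes.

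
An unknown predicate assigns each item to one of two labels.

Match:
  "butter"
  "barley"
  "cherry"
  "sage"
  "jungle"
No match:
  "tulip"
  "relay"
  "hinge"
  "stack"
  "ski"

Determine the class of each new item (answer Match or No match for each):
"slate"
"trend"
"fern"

Rule: even length. This holds for each 'Match' example and fails for each 'No match' one.

No match, No match, Match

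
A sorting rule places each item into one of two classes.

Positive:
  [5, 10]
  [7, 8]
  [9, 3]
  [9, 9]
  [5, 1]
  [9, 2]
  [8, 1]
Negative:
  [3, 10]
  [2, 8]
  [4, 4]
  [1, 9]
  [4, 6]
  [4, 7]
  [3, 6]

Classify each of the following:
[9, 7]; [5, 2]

Positive, Positive

Every 'Positive' example satisfies: first ≥ 5. None of the 'Negative' examples do.
[9, 7] → first 9 → Positive. [5, 2] → first 5 → Positive.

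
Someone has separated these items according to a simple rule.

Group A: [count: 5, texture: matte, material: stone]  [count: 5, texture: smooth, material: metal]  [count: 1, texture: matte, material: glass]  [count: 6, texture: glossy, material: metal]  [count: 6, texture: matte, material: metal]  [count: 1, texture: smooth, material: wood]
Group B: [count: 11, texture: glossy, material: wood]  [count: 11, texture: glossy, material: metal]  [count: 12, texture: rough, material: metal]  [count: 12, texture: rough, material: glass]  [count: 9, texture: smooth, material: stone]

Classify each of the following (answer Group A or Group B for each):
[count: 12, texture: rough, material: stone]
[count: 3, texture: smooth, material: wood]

Rule: count ≤ 6. This holds for each 'Group A' example and fails for each 'Group B' one.
[count: 12, texture: rough, material: stone]: count = 12 — does not fit, so Group B.
[count: 3, texture: smooth, material: wood]: count = 3 — qualifies, so Group A.

Group B, Group A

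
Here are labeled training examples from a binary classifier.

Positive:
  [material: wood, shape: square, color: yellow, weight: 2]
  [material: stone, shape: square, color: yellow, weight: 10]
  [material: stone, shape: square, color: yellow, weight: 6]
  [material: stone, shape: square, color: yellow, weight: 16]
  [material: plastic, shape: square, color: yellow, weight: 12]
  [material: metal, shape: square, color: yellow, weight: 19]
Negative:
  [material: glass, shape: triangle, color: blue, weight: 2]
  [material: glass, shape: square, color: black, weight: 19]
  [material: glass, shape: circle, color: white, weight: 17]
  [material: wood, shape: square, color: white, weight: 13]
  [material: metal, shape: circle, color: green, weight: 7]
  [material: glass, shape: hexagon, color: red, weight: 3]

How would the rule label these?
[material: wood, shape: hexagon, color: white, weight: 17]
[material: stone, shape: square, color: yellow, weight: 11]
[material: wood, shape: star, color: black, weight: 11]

Negative, Positive, Negative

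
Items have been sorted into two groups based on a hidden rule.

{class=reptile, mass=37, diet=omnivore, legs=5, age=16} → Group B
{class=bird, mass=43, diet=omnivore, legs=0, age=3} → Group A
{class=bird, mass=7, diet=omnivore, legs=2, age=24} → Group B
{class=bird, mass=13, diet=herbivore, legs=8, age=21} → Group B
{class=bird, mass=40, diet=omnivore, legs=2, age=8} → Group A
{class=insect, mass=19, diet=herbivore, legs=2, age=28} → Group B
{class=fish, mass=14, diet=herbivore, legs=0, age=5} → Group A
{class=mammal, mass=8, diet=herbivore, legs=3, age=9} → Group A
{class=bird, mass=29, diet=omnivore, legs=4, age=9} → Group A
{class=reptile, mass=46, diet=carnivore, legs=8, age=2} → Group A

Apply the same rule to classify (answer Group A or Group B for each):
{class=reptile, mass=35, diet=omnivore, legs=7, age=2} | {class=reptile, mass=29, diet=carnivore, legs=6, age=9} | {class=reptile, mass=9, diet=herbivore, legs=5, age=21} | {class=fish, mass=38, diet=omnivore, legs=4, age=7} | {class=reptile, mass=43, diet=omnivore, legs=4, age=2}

Group A, Group A, Group B, Group A, Group A

The common property of the 'Group A' items is: age ≤ 9. No 'Group B' item has it.
{class=reptile, mass=35, diet=omnivore, legs=7, age=2} → age = 2 → Group A. {class=reptile, mass=29, diet=carnivore, legs=6, age=9} → age = 9 → Group A. {class=reptile, mass=9, diet=herbivore, legs=5, age=21} → age = 21 → Group B. {class=fish, mass=38, diet=omnivore, legs=4, age=7} → age = 7 → Group A. {class=reptile, mass=43, diet=omnivore, legs=4, age=2} → age = 2 → Group A.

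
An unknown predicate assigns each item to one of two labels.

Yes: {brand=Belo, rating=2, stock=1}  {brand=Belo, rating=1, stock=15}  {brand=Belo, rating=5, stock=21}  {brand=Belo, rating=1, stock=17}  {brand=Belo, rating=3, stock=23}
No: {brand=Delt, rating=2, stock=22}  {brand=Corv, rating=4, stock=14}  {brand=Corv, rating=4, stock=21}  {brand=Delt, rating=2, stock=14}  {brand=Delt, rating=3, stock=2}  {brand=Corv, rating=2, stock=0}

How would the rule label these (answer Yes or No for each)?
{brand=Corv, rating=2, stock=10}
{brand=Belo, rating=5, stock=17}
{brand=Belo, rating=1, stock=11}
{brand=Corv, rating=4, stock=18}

No, Yes, Yes, No

The common property of the 'Yes' items is: brand is Belo. No 'No' item has it.
{brand=Corv, rating=2, stock=10}: brand is Corv — doesn't qualify, so No. {brand=Belo, rating=5, stock=17}: brand is Belo — fits, so Yes. {brand=Belo, rating=1, stock=11}: brand is Belo — fits, so Yes. {brand=Corv, rating=4, stock=18}: brand is Corv — doesn't qualify, so No.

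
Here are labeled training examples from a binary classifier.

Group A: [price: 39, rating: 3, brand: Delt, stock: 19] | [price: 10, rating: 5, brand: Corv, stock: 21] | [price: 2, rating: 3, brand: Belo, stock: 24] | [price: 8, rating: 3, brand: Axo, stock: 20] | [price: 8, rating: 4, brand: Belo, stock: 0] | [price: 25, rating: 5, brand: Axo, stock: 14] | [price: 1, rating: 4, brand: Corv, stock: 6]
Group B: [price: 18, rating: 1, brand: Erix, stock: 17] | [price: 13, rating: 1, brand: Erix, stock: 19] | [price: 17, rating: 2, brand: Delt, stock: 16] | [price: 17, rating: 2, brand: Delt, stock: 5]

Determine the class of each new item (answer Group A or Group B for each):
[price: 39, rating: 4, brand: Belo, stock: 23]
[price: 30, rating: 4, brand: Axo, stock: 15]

Group A, Group A

All 'Group A' examples share one property — rating ≥ 3 — and every 'Group B' example lacks it.
Group A: [price: 39, rating: 4, brand: Belo, stock: 23], since rating = 4.
Group A: [price: 30, rating: 4, brand: Axo, stock: 15], since rating = 4.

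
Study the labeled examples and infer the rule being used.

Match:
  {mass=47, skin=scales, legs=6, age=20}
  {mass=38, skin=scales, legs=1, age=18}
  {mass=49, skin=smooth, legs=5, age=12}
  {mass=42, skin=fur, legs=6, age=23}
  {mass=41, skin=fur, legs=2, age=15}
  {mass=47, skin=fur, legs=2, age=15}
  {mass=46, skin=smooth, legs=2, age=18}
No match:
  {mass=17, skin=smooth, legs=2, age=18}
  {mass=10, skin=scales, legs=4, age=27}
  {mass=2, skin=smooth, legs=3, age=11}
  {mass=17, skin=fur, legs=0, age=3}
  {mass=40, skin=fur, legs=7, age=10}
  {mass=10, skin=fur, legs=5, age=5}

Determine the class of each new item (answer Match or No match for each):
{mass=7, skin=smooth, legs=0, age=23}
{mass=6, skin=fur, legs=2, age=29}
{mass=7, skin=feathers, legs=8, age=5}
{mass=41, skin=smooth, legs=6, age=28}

No match, No match, No match, Match

Every 'Match' example satisfies: age ≥ 11 AND mass ≥ 38. None of the 'No match' examples do.
{mass=7, skin=smooth, legs=0, age=23}: age = 23, mass = 7, fails the rule → No match. {mass=6, skin=fur, legs=2, age=29}: age = 29, mass = 6, fails the rule → No match. {mass=7, skin=feathers, legs=8, age=5}: age = 5, mass = 7, fails the rule → No match. {mass=41, skin=smooth, legs=6, age=28}: age = 28, mass = 41, has this property → Match.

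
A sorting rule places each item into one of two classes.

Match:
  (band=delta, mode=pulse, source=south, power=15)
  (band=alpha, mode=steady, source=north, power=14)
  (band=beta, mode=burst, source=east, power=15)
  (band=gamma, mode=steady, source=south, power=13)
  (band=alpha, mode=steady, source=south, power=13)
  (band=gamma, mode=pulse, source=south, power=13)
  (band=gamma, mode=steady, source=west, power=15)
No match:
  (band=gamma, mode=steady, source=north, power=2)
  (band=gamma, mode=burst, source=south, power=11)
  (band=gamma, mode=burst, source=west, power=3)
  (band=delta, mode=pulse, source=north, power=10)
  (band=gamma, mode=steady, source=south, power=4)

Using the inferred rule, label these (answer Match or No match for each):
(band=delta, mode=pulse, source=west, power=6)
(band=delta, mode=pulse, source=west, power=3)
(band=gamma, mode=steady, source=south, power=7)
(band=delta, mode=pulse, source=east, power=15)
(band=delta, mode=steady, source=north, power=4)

No match, No match, No match, Match, No match

The classifier is using: power ≥ 13.
(band=delta, mode=pulse, source=west, power=6): power = 6 — fails this test, so No match.
(band=delta, mode=pulse, source=west, power=3): power = 3 — fails this test, so No match.
(band=gamma, mode=steady, source=south, power=7): power = 7 — fails this test, so No match.
(band=delta, mode=pulse, source=east, power=15): power = 15 — meets the rule, so Match.
(band=delta, mode=steady, source=north, power=4): power = 4 — fails this test, so No match.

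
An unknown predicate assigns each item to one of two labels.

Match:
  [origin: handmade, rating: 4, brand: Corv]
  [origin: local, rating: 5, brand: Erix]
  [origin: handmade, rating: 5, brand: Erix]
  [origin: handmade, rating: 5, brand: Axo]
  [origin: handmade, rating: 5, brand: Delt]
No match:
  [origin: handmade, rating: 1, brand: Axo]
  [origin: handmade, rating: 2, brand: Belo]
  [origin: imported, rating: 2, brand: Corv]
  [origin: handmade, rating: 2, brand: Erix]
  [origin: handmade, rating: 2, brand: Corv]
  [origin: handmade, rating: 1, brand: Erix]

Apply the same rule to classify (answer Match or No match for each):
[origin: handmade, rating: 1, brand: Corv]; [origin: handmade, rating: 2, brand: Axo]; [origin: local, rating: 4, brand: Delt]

No match, No match, Match

'Match' ⟺ rating ≥ 4.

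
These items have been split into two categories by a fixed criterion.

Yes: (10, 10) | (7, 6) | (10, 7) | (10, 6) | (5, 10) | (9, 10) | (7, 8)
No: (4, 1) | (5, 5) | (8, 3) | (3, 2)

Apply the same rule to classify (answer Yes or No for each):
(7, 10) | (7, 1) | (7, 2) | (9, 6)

Yes, No, No, Yes

The rule appears to be: sum ≥ 13.
Yes: (7, 10), since 7+10 = 17. No: (7, 1), since 7+1 = 8. No: (7, 2), since 7+2 = 9. Yes: (9, 6), since 9+6 = 15.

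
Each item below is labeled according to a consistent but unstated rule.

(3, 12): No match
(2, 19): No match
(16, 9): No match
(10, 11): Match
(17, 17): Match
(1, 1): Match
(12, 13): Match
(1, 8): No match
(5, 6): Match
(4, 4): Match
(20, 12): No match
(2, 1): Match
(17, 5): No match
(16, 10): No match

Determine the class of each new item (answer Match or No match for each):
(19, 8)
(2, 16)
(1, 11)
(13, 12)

No match, No match, No match, Match

The simplest hypothesis consistent with all the labels is: |first − second| ≤ 1.
No match: (19, 8), since |19−8| = 11. No match: (2, 16), since |2−16| = 14. No match: (1, 11), since |1−11| = 10. Match: (13, 12), since |13−12| = 1.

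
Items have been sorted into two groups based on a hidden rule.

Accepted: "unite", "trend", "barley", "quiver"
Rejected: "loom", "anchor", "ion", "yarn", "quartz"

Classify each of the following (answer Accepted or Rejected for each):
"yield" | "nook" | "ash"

Accepted, Rejected, Rejected

One predicate separates the groups cleanly: contains 'e'.
Accepted: "yield", since has 'e'.
Rejected: "nook", since no 'e'.
Rejected: "ash", since no 'e'.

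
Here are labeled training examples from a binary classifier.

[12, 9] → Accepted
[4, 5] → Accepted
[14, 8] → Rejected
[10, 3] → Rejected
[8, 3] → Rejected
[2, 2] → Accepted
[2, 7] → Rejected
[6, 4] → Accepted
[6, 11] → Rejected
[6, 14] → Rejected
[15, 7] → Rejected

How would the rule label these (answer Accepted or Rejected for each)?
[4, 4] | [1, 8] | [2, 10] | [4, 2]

'Accepted' ⟺ |first − second| ≤ 3.
Accepted: [4, 4], since |4−4| = 0.
Rejected: [1, 8], since |1−8| = 7.
Rejected: [2, 10], since |2−10| = 8.
Accepted: [4, 2], since |4−2| = 2.

Accepted, Rejected, Rejected, Accepted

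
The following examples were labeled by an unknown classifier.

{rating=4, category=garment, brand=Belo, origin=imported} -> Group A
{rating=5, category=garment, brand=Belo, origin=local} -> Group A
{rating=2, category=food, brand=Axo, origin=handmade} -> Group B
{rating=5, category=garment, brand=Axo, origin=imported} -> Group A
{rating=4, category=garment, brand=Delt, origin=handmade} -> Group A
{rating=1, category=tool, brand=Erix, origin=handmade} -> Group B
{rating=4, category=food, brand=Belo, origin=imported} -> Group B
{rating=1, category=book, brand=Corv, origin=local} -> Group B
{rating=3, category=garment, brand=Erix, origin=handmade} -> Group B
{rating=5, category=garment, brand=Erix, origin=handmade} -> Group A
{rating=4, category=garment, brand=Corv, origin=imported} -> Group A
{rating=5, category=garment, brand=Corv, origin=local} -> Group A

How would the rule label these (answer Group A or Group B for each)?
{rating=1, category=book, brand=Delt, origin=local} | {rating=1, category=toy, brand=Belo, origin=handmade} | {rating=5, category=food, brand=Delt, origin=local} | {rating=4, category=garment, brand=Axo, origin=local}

Rule: category is garment AND rating ≥ 4. This holds for each 'Group A' example and fails for each 'Group B' one.
{rating=1, category=book, brand=Delt, origin=local}: Group B (category is book, rating = 1). {rating=1, category=toy, brand=Belo, origin=handmade}: Group B (category is toy, rating = 1). {rating=5, category=food, brand=Delt, origin=local}: Group B (category is food, rating = 5). {rating=4, category=garment, brand=Axo, origin=local}: Group A (category is garment, rating = 4).

Group B, Group B, Group B, Group A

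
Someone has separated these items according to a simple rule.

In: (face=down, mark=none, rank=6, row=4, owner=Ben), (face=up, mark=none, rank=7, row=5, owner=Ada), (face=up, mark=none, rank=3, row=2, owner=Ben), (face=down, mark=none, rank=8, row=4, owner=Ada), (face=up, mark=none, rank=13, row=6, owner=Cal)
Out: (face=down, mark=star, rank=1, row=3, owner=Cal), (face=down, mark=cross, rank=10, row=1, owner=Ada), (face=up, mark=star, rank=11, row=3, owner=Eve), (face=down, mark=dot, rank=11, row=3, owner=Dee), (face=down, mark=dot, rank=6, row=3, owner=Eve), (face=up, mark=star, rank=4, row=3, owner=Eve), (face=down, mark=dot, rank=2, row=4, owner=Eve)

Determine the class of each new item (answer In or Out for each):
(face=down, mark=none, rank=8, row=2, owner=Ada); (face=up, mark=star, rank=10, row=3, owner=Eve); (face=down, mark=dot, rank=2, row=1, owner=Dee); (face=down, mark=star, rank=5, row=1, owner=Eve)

Rule: mark is none. This holds for each 'In' example and fails for each 'Out' one.
(face=down, mark=none, rank=8, row=2, owner=Ada): In (mark is none). (face=up, mark=star, rank=10, row=3, owner=Eve): Out (mark is star). (face=down, mark=dot, rank=2, row=1, owner=Dee): Out (mark is dot). (face=down, mark=star, rank=5, row=1, owner=Eve): Out (mark is star).

In, Out, Out, Out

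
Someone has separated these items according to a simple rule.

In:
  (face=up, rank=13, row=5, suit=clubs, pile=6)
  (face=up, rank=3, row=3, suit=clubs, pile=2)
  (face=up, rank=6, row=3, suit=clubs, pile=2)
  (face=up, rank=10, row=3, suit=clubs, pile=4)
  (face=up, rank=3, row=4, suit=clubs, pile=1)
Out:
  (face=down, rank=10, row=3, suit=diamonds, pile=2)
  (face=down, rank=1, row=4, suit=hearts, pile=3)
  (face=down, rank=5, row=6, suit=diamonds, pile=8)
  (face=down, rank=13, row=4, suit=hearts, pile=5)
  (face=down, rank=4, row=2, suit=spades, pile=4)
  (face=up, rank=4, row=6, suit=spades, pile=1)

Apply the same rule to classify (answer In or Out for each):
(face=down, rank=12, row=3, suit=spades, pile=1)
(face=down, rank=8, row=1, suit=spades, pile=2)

The classifier is using: suit is clubs.
Out: (face=down, rank=12, row=3, suit=spades, pile=1), since suit is spades. Out: (face=down, rank=8, row=1, suit=spades, pile=2), since suit is spades.

Out, Out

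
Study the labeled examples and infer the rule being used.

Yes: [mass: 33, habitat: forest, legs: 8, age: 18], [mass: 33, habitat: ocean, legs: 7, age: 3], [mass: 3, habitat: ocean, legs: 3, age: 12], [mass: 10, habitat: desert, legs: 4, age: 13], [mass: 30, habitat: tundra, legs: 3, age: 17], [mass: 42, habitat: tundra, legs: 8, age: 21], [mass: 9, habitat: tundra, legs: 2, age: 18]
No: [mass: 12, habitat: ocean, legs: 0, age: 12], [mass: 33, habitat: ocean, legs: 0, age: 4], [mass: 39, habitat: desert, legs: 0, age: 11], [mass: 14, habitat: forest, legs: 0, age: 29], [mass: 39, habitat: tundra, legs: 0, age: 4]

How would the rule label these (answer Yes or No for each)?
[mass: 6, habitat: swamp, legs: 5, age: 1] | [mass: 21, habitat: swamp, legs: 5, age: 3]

'Yes' ⟺ legs ≥ 2.
[mass: 6, habitat: swamp, legs: 5, age: 1]: Yes (legs = 5).
[mass: 21, habitat: swamp, legs: 5, age: 3]: Yes (legs = 5).

Yes, Yes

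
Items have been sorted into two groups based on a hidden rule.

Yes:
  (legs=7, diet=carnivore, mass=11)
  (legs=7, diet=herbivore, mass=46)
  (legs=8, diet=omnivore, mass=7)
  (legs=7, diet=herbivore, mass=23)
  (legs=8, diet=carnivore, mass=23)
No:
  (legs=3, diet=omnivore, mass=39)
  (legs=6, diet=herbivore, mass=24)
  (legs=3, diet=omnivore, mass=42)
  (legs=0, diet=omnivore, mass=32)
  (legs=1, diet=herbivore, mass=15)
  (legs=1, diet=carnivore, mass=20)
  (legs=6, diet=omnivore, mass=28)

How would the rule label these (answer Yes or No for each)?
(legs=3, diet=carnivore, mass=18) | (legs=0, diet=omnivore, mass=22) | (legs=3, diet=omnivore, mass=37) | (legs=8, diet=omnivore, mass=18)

No, No, No, Yes

All 'Yes' examples share one property — legs ≥ 7 — and every 'No' example lacks it.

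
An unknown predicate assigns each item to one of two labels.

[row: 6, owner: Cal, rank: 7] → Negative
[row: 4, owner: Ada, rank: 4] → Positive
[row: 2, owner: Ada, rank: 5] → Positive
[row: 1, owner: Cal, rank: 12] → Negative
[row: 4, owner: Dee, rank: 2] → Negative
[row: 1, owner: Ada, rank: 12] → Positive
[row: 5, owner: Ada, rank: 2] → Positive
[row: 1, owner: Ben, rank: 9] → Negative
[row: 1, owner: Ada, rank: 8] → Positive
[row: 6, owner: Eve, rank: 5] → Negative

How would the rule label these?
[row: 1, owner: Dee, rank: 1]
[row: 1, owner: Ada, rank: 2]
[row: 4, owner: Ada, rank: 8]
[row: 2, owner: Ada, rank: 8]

The pattern is that an item is 'Positive' exactly when: owner is Ada.
[row: 1, owner: Dee, rank: 1]: owner is Dee — doesn't match, so Negative.
[row: 1, owner: Ada, rank: 2]: owner is Ada — fits, so Positive.
[row: 4, owner: Ada, rank: 8]: owner is Ada — fits, so Positive.
[row: 2, owner: Ada, rank: 8]: owner is Ada — fits, so Positive.

Negative, Positive, Positive, Positive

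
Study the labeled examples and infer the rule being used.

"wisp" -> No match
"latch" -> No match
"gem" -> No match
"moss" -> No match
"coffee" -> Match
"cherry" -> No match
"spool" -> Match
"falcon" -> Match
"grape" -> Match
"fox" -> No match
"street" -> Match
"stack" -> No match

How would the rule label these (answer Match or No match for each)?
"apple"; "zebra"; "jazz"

One predicate separates the groups cleanly: has ≥ 2 vowels.
"apple" — 2 vowels, hence Match. "zebra" — 2 vowels, hence Match. "jazz" — 1 vowel, hence No match.

Match, Match, No match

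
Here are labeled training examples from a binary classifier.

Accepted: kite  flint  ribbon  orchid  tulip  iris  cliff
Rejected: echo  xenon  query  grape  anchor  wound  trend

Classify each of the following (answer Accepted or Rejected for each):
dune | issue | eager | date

Rejected, Accepted, Rejected, Rejected

Comparing the two groups points to one rule — contains 'i'.
dune: no 'i' — fails this test, so Rejected. issue: has 'i' — checks out, so Accepted. eager: no 'i' — fails this test, so Rejected. date: no 'i' — fails this test, so Rejected.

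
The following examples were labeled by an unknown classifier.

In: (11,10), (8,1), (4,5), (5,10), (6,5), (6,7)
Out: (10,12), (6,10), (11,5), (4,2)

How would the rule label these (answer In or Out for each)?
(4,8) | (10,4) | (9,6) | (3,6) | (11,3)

Every 'In' example satisfies: sum is odd. None of the 'Out' examples do.
(4,8) → 4+8 = 12 → Out.
(10,4) → 10+4 = 14 → Out.
(9,6) → 9+6 = 15 → In.
(3,6) → 3+6 = 9 → In.
(11,3) → 11+3 = 14 → Out.

Out, Out, In, In, Out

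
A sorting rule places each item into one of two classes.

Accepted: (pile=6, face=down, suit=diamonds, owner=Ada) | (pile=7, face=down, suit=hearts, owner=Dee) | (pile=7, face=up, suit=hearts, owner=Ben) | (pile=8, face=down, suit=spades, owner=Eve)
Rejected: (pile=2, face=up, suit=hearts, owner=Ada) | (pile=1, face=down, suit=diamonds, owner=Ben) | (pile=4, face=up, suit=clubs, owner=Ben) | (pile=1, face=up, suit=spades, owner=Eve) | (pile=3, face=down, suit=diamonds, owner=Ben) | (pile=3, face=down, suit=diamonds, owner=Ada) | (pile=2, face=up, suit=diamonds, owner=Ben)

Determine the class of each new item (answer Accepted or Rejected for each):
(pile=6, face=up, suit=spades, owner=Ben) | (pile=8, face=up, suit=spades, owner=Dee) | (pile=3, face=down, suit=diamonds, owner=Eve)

Accepted, Accepted, Rejected

The distinguishing property — pile ≥ 6 — holds for all the 'Accepted' cases and none of the 'Rejected' cases.
(pile=6, face=up, suit=spades, owner=Ben): Accepted (pile = 6).
(pile=8, face=up, suit=spades, owner=Dee): Accepted (pile = 8).
(pile=3, face=down, suit=diamonds, owner=Eve): Rejected (pile = 3).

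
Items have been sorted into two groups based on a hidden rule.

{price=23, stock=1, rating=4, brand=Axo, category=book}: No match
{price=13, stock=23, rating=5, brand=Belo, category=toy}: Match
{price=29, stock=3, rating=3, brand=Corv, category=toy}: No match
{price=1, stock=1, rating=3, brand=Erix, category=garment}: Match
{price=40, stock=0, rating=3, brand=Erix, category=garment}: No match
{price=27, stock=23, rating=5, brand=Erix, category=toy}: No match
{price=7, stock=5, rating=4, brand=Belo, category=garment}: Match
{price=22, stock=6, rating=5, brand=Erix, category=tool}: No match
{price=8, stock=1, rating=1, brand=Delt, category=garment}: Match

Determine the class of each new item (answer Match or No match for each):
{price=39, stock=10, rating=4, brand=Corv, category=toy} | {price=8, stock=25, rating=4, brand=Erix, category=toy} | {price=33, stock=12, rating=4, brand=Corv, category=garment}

No match, Match, No match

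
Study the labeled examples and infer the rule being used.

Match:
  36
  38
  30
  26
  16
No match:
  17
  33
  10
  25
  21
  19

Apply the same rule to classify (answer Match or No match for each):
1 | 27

Rule: even AND at least 16. This holds for each 'Match' example and fails for each 'No match' one.
1: 1 is odd, 1 < 16 — does not satisfy this, so No match.
27: 27 is odd, 27 ≥ 16 — does not satisfy this, so No match.

No match, No match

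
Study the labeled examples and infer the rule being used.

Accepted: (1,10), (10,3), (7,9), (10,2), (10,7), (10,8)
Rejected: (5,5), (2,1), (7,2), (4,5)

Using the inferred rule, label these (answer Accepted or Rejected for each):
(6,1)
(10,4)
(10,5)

One predicate separates the groups cleanly: sum ≥ 11.
(6,1) — 6+1 = 7, hence Rejected. (10,4) — 10+4 = 14, hence Accepted. (10,5) — 10+5 = 15, hence Accepted.

Rejected, Accepted, Accepted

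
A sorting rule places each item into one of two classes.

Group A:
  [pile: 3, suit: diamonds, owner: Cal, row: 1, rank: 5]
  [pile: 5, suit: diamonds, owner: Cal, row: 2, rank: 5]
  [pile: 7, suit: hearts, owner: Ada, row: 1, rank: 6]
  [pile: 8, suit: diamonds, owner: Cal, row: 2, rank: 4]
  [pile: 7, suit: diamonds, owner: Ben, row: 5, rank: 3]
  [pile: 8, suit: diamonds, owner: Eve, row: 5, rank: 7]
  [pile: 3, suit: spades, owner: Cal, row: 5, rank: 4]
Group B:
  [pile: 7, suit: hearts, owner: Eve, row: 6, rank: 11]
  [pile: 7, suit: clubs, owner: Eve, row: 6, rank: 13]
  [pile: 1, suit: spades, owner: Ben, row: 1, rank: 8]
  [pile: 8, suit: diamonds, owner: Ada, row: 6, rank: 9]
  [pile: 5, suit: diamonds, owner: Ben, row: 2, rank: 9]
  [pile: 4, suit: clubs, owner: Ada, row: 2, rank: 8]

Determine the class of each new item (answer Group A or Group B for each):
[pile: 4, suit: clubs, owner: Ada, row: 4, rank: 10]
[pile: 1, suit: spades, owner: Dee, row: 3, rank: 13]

Group B, Group B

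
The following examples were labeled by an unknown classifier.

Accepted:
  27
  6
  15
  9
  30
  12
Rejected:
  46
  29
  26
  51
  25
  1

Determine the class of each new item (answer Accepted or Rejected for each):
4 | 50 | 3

A rule that fits every label: multiple of 3 AND at most 30 — true of each 'Accepted' example, false of each 'Rejected' one.
4 — 4 = 3·1 + 1, 4 ≤ 30, hence Rejected.
50 — 50 = 3·16 + 2, 50 > 30, hence Rejected.
3 — 3 = 3·1, 3 ≤ 30, hence Accepted.

Rejected, Rejected, Accepted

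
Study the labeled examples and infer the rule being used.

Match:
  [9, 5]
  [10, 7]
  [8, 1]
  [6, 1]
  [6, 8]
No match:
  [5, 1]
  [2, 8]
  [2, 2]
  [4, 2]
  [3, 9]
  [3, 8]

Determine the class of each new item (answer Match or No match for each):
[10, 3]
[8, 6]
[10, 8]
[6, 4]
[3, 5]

Match, Match, Match, Match, No match

Every 'Match' example satisfies: first ≥ 6. None of the 'No match' examples do.
[10, 3]: Match (first 10).
[8, 6]: Match (first 8).
[10, 8]: Match (first 10).
[6, 4]: Match (first 6).
[3, 5]: No match (first 3).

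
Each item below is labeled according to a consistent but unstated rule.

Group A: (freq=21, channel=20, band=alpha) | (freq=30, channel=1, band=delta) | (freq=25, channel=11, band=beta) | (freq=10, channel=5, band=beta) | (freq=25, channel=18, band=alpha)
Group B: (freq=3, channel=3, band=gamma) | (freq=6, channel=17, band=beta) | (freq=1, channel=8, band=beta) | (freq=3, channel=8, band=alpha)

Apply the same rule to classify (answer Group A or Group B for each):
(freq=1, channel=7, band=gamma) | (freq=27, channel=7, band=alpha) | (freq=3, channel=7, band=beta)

Group B, Group A, Group B

'Group A' ⟺ freq ≥ 10.
(freq=1, channel=7, band=gamma) → freq = 1 → Group B.
(freq=27, channel=7, band=alpha) → freq = 27 → Group A.
(freq=3, channel=7, band=beta) → freq = 3 → Group B.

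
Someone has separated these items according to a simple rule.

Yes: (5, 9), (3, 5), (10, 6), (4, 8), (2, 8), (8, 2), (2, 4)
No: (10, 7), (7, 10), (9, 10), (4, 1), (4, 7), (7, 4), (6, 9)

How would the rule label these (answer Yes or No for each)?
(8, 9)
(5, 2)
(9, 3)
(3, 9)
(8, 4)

No, No, Yes, Yes, Yes

A rule that fits every label: sum is even — true of each 'Yes' example, false of each 'No' one.
No: (8, 9), since 8+9 = 17. No: (5, 2), since 5+2 = 7. Yes: (9, 3), since 9+3 = 12. Yes: (3, 9), since 3+9 = 12. Yes: (8, 4), since 8+4 = 12.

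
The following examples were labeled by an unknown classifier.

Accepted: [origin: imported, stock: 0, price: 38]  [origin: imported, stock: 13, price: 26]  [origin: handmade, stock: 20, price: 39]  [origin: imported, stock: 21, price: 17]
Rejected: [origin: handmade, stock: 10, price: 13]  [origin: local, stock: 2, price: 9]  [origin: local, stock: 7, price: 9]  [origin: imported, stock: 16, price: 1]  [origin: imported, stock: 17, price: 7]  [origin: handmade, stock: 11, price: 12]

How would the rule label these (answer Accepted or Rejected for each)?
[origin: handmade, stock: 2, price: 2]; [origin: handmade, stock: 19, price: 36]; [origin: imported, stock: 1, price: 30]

Rejected, Accepted, Accepted

The classifier is using: price ≥ 17.
[origin: handmade, stock: 2, price: 2] — price = 2, hence Rejected. [origin: handmade, stock: 19, price: 36] — price = 36, hence Accepted. [origin: imported, stock: 1, price: 30] — price = 30, hence Accepted.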